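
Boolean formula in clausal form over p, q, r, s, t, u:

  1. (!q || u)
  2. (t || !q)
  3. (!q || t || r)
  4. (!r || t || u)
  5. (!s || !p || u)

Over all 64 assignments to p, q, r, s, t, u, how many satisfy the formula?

33

Split on q, then t.
  q=1, t=1: forces u=1; p, r, s free → 2^3 = 8.
  q=1, t=0: a clause becomes empty — 0.
  q=0, t=1: r free; 7 ways for (p,s,u) × 2^1 = 14.
  q=0, t=0: 11 of the 16 assignments to (p,r,s,u) work.
Total: 8 + 0 + 14 + 11 = 33.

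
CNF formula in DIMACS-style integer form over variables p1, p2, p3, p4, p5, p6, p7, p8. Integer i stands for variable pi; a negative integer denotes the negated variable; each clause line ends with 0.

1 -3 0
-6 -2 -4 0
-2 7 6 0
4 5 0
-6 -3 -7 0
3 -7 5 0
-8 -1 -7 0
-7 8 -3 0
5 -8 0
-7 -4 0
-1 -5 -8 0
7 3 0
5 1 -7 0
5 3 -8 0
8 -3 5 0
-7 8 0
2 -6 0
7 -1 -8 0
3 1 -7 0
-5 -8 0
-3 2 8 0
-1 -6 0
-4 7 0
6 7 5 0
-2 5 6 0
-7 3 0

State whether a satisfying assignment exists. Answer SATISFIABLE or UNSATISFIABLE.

UNSATISFIABLE

p7 = True:
  propagation gives p4=False, p5=True, p8=True; an empty clause results — contradiction.
p7 = False:
  propagation gives p3=True, p1=True, p8=False, p5=True; an empty clause results — contradiction.
Every branch closes, so no satisfying assignment exists.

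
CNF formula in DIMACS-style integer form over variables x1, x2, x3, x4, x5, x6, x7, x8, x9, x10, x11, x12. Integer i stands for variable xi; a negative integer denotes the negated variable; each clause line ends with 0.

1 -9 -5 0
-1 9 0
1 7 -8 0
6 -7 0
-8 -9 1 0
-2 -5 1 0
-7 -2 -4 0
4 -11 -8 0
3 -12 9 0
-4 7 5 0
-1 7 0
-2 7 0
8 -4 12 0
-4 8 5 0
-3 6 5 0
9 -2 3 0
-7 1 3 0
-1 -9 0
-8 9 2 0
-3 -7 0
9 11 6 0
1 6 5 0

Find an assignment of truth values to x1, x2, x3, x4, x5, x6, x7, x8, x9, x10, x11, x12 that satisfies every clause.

x1 = False, x2 = False, x3 = True, x4 = False, x5 = False, x6 = True, x7 = False, x8 = False, x9 = False, x10 = True, x11 = False, x12 = False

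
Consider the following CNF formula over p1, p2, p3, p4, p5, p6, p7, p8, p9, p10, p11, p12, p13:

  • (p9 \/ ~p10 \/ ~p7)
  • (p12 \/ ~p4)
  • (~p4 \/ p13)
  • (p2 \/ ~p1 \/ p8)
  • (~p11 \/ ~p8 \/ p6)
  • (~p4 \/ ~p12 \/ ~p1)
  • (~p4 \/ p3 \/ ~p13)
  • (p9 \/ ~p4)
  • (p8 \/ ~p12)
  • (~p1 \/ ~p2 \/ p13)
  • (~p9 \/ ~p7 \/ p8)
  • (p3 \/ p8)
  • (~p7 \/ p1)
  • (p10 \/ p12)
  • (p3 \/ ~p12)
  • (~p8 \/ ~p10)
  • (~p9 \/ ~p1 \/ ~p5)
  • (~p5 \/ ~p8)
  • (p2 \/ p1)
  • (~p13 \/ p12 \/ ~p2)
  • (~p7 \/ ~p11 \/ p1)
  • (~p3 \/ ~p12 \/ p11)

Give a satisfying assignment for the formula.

p1=0  p2=1  p3=1  p4=0  p5=1  p6=1  p7=0  p8=0  p9=1  p10=1  p11=1  p12=0  p13=0

Pure literal: p4 appears only negated; assign p4 = False.
p6 occurs only positively in the remaining clauses — set p6 = True.
Try p1 = False.
  then p7 is forced to False.
  then p2 is forced to True.
Branch on p3: take p3 = True.
Set p5 = True and propagate.
  then p8 is forced to False.
  then p12 is forced to False.
  then p10 is forced to True.
  then p13 is forced to False.
p9, p11 are now unconstrained; take p9 = True, p11 = True.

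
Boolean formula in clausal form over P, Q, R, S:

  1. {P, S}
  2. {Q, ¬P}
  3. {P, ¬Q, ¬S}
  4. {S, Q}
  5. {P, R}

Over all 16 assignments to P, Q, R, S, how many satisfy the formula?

Satisfying assignments:
  P=0 Q=0 R=1 S=1
  P=1 Q=1 R=0 S=0
  P=1 Q=1 R=0 S=1
  P=1 Q=1 R=1 S=0
  P=1 Q=1 R=1 S=1
That's 5 in total.

5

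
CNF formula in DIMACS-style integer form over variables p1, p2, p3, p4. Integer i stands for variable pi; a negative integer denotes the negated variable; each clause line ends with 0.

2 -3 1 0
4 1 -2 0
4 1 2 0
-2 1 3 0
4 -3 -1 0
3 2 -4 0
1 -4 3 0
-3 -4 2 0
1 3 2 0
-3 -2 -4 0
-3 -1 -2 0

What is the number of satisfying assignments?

3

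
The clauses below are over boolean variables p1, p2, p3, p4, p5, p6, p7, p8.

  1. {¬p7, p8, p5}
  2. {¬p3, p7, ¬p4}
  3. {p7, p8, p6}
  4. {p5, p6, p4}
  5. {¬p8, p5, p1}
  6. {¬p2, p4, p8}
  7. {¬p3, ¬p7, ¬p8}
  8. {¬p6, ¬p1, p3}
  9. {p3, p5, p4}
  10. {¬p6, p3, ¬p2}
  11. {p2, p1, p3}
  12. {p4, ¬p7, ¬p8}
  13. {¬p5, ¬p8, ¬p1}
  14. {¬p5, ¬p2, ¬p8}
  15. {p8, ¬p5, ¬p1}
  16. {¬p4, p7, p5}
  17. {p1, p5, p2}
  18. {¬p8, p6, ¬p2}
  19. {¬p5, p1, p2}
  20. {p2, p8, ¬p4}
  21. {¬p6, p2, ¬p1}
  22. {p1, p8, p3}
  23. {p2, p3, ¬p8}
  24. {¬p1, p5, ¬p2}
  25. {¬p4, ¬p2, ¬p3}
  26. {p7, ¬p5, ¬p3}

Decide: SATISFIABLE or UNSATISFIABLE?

p8 = True:
  p2 = True:
    propagation gives p5=False, p1=True; an empty clause results — contradiction.
  p2 = False:
    propagation gives p3=True, p7=False, p4=False, p5=False; an empty clause results — contradiction.
p8 = False:
  p2 = True:
    propagation gives p4=True, p3=False, p6=False, p7=True; an empty clause results — contradiction.
  p2 = False:
    p1 = True:
      propagation gives p5=False, p7=False, p6=True; contradiction.
    p1 = False:
      propagation gives p3=True, p5=True; contradiction.
Every branch closes, so no satisfying assignment exists.

UNSATISFIABLE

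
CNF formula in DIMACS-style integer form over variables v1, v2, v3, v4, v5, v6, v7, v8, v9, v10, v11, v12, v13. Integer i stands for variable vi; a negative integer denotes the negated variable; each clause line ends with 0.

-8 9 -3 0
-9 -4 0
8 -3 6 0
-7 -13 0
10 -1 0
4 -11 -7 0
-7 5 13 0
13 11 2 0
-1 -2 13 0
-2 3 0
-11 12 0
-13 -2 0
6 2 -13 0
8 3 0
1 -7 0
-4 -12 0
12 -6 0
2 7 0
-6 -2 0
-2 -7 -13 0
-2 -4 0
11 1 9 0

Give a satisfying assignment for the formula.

v1=F, v2=T, v3=T, v4=F, v5=F, v6=F, v7=F, v8=T, v9=T, v10=T, v11=T, v12=T, v13=F

Check each clause:
  1. (NOT v8 OR NOT v3 OR v9) — v9 is true.
  2. (NOT v4 OR NOT v9) — NOT v4 is true.
  3. (NOT v3 OR v8 OR v6) — v8 is true.
  4. (NOT v7 OR NOT v13) — NOT v7 is true.
  5. (v10 OR NOT v1) — v10 is true.
  6. (v4 OR NOT v11 OR NOT v7) — NOT v7 is true.
  7. (v13 OR v5 OR NOT v7) — NOT v7 is true.
  8. (v11 OR v13 OR v2) — v2 is true.
  9. (NOT v1 OR NOT v2 OR v13) — NOT v1 is true.
  10. (NOT v2 OR v3) — v3 is true.
  11. (NOT v11 OR v12) — v12 is true.
  12. (NOT v2 OR NOT v13) — NOT v13 is true.
  13. (NOT v13 OR v2 OR v6) — v2 is true.
  14. (v3 OR v8) — v8 is true.
  15. (v1 OR NOT v7) — NOT v7 is true.
  16. (NOT v12 OR NOT v4) — NOT v4 is true.
  17. (NOT v6 OR v12) — NOT v6 is true.
  18. (v7 OR v2) — v2 is true.
  19. (NOT v6 OR NOT v2) — NOT v6 is true.
  20. (NOT v13 OR NOT v2 OR NOT v7) — NOT v7 is true.
  21. (NOT v4 OR NOT v2) — NOT v4 is true.
  22. (v9 OR v1 OR v11) — v9 is true.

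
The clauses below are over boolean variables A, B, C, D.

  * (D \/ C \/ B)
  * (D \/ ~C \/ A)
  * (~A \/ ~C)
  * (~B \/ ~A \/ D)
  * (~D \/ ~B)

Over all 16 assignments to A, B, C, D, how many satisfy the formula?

4

The models are:
  A=0 B=0 C=0 D=1
  A=0 B=0 C=1 D=1
  A=0 B=1 C=0 D=0
  A=1 B=0 C=0 D=1
Count: 4.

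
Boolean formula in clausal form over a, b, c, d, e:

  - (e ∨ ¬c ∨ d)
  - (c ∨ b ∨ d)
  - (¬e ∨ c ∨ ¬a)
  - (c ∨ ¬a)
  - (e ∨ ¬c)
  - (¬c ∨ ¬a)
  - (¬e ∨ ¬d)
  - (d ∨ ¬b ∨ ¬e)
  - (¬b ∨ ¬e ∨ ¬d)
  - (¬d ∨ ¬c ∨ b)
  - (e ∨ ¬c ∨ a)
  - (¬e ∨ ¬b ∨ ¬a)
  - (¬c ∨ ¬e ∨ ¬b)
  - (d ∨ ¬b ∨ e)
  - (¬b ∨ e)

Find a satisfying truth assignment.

a=0  b=0  c=1  d=0  e=1

Set a = False and propagate.
Set b = False and propagate.
Branch on c: take c = True.
  then e is forced to True.
  then d is forced to False.
Every clause has at least one true literal under this assignment.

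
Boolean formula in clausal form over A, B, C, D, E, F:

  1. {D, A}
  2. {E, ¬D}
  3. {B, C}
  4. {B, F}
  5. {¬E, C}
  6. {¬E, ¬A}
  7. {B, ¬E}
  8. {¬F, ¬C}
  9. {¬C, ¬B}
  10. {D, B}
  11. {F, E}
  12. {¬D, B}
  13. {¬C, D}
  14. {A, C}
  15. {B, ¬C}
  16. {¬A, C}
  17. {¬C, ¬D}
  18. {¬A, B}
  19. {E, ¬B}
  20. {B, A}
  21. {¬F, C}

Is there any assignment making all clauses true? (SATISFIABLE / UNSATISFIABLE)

UNSATISFIABLE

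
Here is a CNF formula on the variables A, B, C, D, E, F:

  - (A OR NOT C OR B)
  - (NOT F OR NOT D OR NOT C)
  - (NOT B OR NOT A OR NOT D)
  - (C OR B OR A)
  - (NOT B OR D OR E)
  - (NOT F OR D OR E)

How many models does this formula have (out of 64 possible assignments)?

Split on B, then D.
  B=T, D=T: E free; 3 ways for (A,C,F) × 2^1 = 6.
  B=T, D=F: forces E=T; A, C, F free → 2^3 = 8.
  B=F, D=T: E free; 3 ways for (A,C,F) × 2^1 = 6.
  B=F, D=F: C free; 3 ways for (A,E,F) × 2^1 = 6.
Total: 6 + 8 + 6 + 6 = 26.

26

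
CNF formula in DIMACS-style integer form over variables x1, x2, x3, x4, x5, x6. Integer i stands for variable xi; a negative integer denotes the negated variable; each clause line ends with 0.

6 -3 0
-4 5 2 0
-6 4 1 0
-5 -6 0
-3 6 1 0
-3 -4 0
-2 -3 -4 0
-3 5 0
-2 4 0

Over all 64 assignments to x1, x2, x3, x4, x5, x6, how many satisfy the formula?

Split on x3, then x4.
  x3=T, x4=T: a clause becomes empty — 0.
  x3=T, x4=F: a clause becomes empty — 0.
  x3=F, x4=T: x1 free; 4 ways for (x2,x5,x6) × 2^1 = 8.
  x3=F, x4=F: 5 of the 16 assignments to (x1,x2,x5,x6) work.
Total: 0 + 0 + 8 + 5 = 13.

13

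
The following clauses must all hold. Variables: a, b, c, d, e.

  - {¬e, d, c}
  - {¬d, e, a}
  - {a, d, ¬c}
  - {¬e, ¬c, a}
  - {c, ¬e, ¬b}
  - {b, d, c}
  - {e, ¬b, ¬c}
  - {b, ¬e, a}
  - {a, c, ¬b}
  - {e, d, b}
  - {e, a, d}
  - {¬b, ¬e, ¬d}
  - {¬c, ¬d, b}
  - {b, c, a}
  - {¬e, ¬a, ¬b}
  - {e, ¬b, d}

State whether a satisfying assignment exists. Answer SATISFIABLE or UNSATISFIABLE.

SATISFIABLE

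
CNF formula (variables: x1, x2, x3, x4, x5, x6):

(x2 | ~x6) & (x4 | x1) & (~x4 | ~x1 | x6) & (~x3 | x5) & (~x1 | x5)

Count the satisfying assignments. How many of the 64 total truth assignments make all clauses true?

17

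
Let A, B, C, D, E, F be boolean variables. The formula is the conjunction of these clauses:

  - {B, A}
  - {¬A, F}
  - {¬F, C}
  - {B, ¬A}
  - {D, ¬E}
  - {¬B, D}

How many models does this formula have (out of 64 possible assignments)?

Case analysis on A and B:
  A=T, B=T: remaining (C,D,E,F) ∈ {(T,T,F,T); (T,T,T,T)} — 2.
  A=T, B=F: a clause becomes empty — 0.
  A=F, B=T: E free; 3 ways for (C,D,F) × 2^1 = 6.
  A=F, B=F: a clause becomes empty — 0.
Total: 2 + 0 + 6 + 0 = 8.

8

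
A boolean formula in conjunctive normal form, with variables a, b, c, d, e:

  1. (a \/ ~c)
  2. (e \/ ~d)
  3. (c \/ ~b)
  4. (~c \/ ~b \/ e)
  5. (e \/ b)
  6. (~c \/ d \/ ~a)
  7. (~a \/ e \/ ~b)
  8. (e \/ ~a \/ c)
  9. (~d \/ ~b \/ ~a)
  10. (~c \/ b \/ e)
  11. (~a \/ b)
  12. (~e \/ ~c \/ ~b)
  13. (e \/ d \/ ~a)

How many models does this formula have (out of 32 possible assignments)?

2

Satisfying assignments:
  a=0 b=0 c=0 d=0 e=1
  a=0 b=0 c=0 d=1 e=1
That's 2 in total.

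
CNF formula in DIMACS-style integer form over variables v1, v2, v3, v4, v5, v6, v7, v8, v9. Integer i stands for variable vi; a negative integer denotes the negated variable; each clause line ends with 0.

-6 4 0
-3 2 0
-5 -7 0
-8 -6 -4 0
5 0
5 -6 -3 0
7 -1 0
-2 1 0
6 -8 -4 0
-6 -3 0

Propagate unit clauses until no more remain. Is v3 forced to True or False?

False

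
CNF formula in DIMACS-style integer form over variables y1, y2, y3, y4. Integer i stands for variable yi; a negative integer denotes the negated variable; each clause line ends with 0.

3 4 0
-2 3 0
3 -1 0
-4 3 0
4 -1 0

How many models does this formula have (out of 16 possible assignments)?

6

The models are:
  y1=0 y2=0 y3=1 y4=0
  y1=0 y2=0 y3=1 y4=1
  y1=0 y2=1 y3=1 y4=0
  y1=0 y2=1 y3=1 y4=1
  y1=1 y2=0 y3=1 y4=1
  y1=1 y2=1 y3=1 y4=1
Count: 6.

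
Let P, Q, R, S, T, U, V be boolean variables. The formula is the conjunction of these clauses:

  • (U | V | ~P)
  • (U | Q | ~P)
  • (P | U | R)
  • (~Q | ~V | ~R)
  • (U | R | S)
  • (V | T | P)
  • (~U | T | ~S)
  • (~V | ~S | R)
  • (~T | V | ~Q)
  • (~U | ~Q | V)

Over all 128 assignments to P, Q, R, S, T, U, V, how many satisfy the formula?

30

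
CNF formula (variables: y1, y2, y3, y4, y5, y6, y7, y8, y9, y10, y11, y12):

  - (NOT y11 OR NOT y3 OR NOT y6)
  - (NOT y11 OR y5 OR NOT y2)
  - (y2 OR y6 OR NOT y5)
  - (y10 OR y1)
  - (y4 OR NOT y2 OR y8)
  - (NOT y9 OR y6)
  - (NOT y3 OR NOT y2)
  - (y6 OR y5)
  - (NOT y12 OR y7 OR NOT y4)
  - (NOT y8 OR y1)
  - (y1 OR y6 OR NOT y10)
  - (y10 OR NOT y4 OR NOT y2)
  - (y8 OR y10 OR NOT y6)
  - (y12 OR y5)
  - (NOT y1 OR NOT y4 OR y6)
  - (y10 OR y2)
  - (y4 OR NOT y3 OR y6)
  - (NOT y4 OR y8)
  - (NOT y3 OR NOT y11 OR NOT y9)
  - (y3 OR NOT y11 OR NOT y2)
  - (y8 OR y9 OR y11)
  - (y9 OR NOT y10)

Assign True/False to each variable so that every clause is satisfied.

Branch on y1: take y1 = True.
Try y2 = False.
  then y10 is forced to True.
  then y9 is forced to True.
  then y6 is forced to True.
Set y3 = True and propagate.
  then y11 is forced to False.
The remaining clauses are satisfied by y4 = False, y5 = True, y7 = False, y8 = True, y12 = False.
Check each clause:
  1. (NOT y3 OR NOT y11 OR NOT y6) — NOT y11 is true.
  2. (NOT y11 OR y5 OR NOT y2) — y5 is true.
  3. (y2 OR y6 OR NOT y5) — y6 is true.
  4. (y10 OR y1) — y1 is true.
  5. (NOT y2 OR y4 OR y8) — y8 is true.
  6. (NOT y9 OR y6) — y6 is true.
  7. (NOT y2 OR NOT y3) — NOT y2 is true.
  8. (y5 OR y6) — y5 is true.
  9. (y7 OR NOT y4 OR NOT y12) — NOT y4 is true.
  10. (y1 OR NOT y8) — y1 is true.
  11. (NOT y10 OR y1 OR y6) — y1 is true.
  12. (NOT y4 OR y10 OR NOT y2) — y10 is true.
  13. (NOT y6 OR y10 OR y8) — y8 is true.
  14. (y5 OR y12) — y5 is true.
  15. (NOT y4 OR y6 OR NOT y1) — NOT y4 is true.
  16. (y2 OR y10) — y10 is true.
  17. (y4 OR y6 OR NOT y3) — y6 is true.
  18. (NOT y4 OR y8) — y8 is true.
  19. (NOT y9 OR NOT y11 OR NOT y3) — NOT y11 is true.
  20. (y3 OR NOT y2 OR NOT y11) — y3 is true.
  21. (y8 OR y11 OR y9) — y8 is true.
  22. (NOT y10 OR y9) — y9 is true.

y1=T  y2=F  y3=T  y4=F  y5=T  y6=T  y7=F  y8=T  y9=T  y10=T  y11=F  y12=F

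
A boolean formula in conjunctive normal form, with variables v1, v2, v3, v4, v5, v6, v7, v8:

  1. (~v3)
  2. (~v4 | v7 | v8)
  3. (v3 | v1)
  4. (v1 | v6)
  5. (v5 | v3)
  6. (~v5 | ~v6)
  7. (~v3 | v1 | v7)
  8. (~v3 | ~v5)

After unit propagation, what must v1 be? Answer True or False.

True

(~v3) stands alone — v3 = False.
From (v3 | v1) and v3 = False: v1 = True.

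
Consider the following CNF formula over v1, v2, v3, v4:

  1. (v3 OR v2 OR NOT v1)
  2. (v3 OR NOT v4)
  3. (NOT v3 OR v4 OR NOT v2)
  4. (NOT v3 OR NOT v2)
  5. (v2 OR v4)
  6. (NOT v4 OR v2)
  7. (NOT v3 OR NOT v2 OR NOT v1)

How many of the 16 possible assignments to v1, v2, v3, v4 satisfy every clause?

2

Satisfying assignments:
  v1=0 v2=1 v3=0 v4=0
  v1=1 v2=1 v3=0 v4=0
Count: 2.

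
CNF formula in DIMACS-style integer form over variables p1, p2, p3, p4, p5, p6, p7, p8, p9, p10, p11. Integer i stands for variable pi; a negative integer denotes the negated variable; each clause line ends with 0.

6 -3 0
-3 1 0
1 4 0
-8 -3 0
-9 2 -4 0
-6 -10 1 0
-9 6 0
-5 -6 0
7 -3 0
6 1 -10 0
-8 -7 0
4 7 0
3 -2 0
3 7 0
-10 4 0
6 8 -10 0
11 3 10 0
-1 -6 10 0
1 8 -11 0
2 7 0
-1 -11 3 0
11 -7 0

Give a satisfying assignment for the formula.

p5 occurs only negated in the remaining clauses — set p5 = False.
p9 occurs only negated in the remaining clauses — set p9 = False.
Branch on p1: take p1 = True.
The remaining clauses are satisfied by p2 = True, p3 = True, p4 = True, p6 = True, p7 = True, p8 = False, p10 = True, p11 = True.
Every clause has at least one true literal under this assignment.
Check each clause:
  1. (p6 | ~p3) — p6 is true.
  2. (~p3 | p1) — p1 is true.
  3. (p1 | p4) — p1 is true.
  4. (~p3 | ~p8) — ~p8 is true.
  5. (~p9 | p2 | ~p4) — p2 is true.
  6. (p1 | ~p6 | ~p10) — p1 is true.
  7. (p6 | ~p9) — p6 is true.
  8. (~p5 | ~p6) — ~p5 is true.
  9. (p7 | ~p3) — p7 is true.
  10. (p6 | p1 | ~p10) — p1 is true.
  11. (~p8 | ~p7) — ~p8 is true.
  12. (p4 | p7) — p4 is true.
  13. (p3 | ~p2) — p3 is true.
  14. (p7 | p3) — p3 is true.
  15. (~p10 | p4) — p4 is true.
  16. (p6 | ~p10 | p8) — p6 is true.
  17. (p11 | p3 | p10) — p3 is true.
  18. (p10 | ~p1 | ~p6) — p10 is true.
  19. (p1 | p8 | ~p11) — p1 is true.
  20. (p7 | p2) — p2 is true.
  21. (~p1 | p3 | ~p11) — p3 is true.
  22. (~p7 | p11) — p11 is true.

p1 = True  p2 = True  p3 = True  p4 = True  p5 = False  p6 = True  p7 = True  p8 = False  p9 = False  p10 = True  p11 = True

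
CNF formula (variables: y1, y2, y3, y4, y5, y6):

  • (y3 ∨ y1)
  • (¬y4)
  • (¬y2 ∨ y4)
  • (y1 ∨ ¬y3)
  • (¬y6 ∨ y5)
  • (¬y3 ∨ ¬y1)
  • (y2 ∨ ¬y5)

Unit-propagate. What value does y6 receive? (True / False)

False

(¬y4) is a unit clause: y4 = False.
(¬y2 ∨ y4) with y4 = False leaves only ¬y2, so y2 = False.
In (¬y5 ∨ y2), y2 is now false; ¬y5 must hold, so y5 = False.
From (¬y6 ∨ y5) and y5 = False: y6 = False.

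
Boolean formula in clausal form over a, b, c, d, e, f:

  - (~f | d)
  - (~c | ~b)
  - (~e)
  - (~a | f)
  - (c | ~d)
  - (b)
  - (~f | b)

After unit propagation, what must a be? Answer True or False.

(~e) stands alone — e = False.
Unit clause (b) sets b = True.
In (~b | ~c), ~b is now false; ~c must hold, so c = False.
From (~d | c) and c = False: d = False.
In (d | ~f), d is now false; ~f must hold, so f = False.
(~a | f): since f = False, the clause reduces to (~a). a = False.

False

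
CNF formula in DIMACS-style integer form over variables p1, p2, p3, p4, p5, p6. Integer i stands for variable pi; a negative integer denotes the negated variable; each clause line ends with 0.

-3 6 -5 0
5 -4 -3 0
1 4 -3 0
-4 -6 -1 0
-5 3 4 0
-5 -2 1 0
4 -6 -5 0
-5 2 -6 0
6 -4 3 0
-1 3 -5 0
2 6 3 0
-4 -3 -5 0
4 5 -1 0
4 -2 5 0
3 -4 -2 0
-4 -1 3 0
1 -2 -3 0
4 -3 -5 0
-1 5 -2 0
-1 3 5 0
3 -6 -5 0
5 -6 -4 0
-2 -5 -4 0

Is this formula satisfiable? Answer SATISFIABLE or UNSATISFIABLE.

Try p1 = False.
The remaining clauses are satisfied by p2 = False, p3 = False, p4 = False, p5 = False, p6 = True.
Every clause has at least one true literal under this assignment.
So p1=False  p2=False  p3=False  p4=False  p5=False  p6=True is a satisfying assignment.

SATISFIABLE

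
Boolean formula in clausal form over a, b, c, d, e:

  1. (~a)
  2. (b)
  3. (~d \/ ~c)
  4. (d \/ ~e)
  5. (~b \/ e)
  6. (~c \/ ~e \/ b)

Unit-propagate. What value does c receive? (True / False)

Unit clause (~a) sets a = False.
(b) is a unit clause: b = True.
(e \/ ~b): since b = True, the clause reduces to (e). e = True.
(~e \/ d): since e = True, the clause reduces to (d). d = True.
In (~d \/ ~c), ~d is now false; ~c must hold, so c = False.

False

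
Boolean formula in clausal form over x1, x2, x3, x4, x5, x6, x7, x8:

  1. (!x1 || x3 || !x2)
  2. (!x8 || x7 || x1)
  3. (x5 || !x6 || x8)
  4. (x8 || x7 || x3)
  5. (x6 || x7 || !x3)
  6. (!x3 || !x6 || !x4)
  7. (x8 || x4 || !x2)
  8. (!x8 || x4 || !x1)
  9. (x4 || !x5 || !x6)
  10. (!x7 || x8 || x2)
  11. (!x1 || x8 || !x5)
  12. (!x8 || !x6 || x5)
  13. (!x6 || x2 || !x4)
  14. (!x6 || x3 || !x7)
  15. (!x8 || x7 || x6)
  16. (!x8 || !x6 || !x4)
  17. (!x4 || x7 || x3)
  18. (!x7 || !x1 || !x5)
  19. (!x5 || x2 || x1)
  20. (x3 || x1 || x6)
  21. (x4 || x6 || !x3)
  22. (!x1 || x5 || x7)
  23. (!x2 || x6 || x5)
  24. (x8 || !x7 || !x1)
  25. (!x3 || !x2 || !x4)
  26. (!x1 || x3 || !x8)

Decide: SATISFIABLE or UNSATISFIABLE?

SATISFIABLE

Try x1 = True.
Set x2 = False and propagate.
Branch on x3: take x3 = True.
For the remaining variables, x4 = True, x5 = False, x6 = False, x7 = True, x8 = True works.
So x1=1, x2=0, x3=1, x4=1, x5=0, x6=0, x7=1, x8=1 is a satisfying assignment.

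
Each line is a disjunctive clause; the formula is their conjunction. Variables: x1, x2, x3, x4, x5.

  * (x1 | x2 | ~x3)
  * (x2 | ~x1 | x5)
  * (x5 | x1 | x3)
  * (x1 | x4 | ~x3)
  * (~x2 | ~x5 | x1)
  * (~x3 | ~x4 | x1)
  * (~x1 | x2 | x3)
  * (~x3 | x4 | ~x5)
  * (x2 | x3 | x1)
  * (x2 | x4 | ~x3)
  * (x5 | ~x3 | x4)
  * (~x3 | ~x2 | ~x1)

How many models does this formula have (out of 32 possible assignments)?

5

Satisfying assignments:
  x1=1 x2=0 x3=1 x4=1 x5=1
  x1=1 x2=1 x3=0 x4=0 x5=0
  x1=1 x2=1 x3=0 x4=0 x5=1
  x1=1 x2=1 x3=0 x4=1 x5=0
  x1=1 x2=1 x3=0 x4=1 x5=1
Count: 5.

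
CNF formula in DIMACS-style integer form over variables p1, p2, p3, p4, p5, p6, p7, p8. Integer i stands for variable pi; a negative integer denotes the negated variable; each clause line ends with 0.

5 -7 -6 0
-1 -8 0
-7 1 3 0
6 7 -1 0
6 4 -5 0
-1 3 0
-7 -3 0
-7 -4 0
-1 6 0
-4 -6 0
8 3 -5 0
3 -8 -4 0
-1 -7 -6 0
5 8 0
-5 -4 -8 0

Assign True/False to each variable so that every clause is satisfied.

p1=False  p2=False  p3=True  p4=False  p5=True  p6=True  p7=False  p8=False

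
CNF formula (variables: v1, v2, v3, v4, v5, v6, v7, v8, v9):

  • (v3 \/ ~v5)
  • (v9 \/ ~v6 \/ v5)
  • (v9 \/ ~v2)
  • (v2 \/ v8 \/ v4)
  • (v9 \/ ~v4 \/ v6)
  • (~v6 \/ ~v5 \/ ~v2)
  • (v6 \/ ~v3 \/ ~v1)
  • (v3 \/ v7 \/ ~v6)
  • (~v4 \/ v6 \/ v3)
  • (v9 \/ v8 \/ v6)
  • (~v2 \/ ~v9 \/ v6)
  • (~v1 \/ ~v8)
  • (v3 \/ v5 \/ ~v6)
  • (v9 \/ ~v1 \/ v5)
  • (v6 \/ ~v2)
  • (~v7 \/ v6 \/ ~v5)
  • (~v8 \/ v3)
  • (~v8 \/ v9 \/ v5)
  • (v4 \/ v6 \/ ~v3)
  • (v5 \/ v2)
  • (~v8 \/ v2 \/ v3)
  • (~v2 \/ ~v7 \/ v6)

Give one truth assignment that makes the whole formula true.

v1=False, v2=True, v3=True, v4=False, v5=False, v6=True, v7=False, v8=False, v9=True

Pure literal: v1 appears only negated; assign v1 = False.
Set v2 = True and propagate.
  then v9 is forced to True.
  then v6 is forced to True.
  then v5 is forced to False.
  then v3 is forced to True.
v4, v7, v8 are now unconstrained; take v4 = False, v7 = False, v8 = False.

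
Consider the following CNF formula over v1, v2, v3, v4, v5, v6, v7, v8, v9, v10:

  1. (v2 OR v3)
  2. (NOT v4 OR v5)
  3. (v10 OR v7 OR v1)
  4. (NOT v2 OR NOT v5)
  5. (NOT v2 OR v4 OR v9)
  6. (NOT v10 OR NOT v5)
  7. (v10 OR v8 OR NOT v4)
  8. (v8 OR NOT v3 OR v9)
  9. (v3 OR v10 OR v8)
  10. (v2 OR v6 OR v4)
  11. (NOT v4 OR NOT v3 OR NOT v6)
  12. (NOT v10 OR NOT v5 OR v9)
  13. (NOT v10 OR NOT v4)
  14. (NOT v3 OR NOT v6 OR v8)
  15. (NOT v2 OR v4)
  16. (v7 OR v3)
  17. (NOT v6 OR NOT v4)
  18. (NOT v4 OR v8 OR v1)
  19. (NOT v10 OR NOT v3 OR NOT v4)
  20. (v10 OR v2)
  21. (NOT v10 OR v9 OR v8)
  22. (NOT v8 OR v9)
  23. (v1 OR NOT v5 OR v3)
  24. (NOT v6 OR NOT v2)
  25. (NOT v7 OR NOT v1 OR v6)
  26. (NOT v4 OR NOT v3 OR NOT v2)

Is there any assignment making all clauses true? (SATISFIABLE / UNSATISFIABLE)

SATISFIABLE

v9 occurs only positively in the remaining clauses — set v9 = True.
Set v1 = True and propagate.
The remaining clauses are satisfied by v2 = False, v3 = True, v4 = False, v5 = False, v6 = True, v7 = True, v8 = True, v10 = True.
So v1=True, v2=False, v3=True, v4=False, v5=False, v6=True, v7=True, v8=True, v9=True, v10=True is a satisfying assignment.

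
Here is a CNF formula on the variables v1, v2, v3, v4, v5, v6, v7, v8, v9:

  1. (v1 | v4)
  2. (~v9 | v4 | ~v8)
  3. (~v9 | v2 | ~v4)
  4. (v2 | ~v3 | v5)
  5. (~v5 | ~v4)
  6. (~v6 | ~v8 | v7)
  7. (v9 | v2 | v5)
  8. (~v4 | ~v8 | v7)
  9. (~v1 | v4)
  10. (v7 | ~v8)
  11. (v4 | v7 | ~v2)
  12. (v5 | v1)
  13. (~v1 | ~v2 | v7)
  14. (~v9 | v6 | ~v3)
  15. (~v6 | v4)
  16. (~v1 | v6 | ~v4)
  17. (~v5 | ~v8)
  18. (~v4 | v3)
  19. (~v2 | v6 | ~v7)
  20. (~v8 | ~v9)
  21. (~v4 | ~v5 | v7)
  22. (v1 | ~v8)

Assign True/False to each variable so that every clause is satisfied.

v1 = 1, v2 = 1, v3 = 1, v4 = 1, v5 = 0, v6 = 1, v7 = 1, v8 = 1, v9 = 0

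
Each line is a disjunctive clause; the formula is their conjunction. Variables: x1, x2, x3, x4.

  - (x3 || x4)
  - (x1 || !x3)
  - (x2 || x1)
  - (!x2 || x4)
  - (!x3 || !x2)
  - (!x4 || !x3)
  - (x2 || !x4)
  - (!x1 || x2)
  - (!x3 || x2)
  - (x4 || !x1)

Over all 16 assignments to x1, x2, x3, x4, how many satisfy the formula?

Satisfying assignments:
  x1=F x2=T x3=F x4=T
  x1=T x2=T x3=F x4=T
That's 2 in total.

2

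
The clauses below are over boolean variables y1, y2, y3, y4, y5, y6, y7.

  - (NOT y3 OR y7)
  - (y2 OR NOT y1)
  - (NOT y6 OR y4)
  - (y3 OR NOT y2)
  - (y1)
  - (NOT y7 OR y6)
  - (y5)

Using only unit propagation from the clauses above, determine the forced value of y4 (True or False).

(y1) is a unit clause: y1 = True.
From (y2 OR NOT y1) and y1 = True: y2 = True.
(NOT y2 OR y3): since y2 = True, the clause reduces to (y3). y3 = True.
(y7 OR NOT y3): since y3 = True, the clause reduces to (y7). y7 = True.
(y6 OR NOT y7): since y7 = True, the clause reduces to (y6). y6 = True.
(NOT y6 OR y4) with y6 = True leaves only y4, so y4 = True.

True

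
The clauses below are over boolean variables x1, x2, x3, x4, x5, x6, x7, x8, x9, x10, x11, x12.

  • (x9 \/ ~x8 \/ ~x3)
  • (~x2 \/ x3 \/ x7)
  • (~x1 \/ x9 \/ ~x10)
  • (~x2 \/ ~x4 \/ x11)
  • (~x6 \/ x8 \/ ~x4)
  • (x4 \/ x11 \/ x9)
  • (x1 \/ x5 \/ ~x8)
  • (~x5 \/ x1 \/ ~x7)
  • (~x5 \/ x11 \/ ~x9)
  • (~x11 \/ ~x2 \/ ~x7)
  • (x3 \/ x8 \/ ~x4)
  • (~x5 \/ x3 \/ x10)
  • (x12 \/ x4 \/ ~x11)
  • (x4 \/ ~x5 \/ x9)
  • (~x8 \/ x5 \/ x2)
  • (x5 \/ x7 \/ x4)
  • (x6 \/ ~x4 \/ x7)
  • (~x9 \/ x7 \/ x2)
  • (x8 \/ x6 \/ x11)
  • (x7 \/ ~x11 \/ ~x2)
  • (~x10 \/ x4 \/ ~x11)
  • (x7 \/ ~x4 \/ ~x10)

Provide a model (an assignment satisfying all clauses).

Set x1 = False and propagate.
Set x2 = False and propagate.
The remaining clauses are satisfied by x3 = True, x4 = True, x5 = False, x6 = False, x7 = True, x8 = False, x9 = True, x10 = True, x11 = True, x12 = False.
Every clause has at least one true literal under this assignment.

x1=F, x2=F, x3=T, x4=T, x5=F, x6=F, x7=T, x8=F, x9=T, x10=T, x11=T, x12=F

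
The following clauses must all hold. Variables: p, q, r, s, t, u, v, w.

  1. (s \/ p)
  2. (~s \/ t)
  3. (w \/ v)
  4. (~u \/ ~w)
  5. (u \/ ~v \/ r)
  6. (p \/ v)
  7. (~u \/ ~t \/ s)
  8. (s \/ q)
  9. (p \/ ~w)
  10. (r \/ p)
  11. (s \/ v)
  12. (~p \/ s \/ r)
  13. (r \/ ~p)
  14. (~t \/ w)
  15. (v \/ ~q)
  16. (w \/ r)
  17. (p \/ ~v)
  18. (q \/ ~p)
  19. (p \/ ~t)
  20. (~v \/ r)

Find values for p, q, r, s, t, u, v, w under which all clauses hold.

p=T  q=T  r=T  s=F  t=F  u=F  v=T  w=F

Check each clause:
  1. (p \/ s) — p is true.
  2. (t \/ ~s) — ~s is true.
  3. (v \/ w) — v is true.
  4. (~w \/ ~u) — ~w is true.
  5. (u \/ r \/ ~v) — r is true.
  6. (p \/ v) — p is true.
  7. (~t \/ ~u \/ s) — ~u is true.
  8. (q \/ s) — q is true.
  9. (~w \/ p) — ~w is true.
  10. (r \/ p) — p is true.
  11. (s \/ v) — v is true.
  12. (~p \/ s \/ r) — r is true.
  13. (~p \/ r) — r is true.
  14. (w \/ ~t) — ~t is true.
  15. (v \/ ~q) — v is true.
  16. (w \/ r) — r is true.
  17. (p \/ ~v) — p is true.
  18. (q \/ ~p) — q is true.
  19. (~t \/ p) — p is true.
  20. (~v \/ r) — r is true.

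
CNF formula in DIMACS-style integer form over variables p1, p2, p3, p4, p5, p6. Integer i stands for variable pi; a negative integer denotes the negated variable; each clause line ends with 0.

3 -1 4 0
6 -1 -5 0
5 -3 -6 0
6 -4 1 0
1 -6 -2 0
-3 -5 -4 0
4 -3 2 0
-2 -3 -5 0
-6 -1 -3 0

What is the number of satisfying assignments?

Case analysis on p3 and p1:
  p3=T, p1=T: remaining (p2,p4,p5,p6) ∈ {(F,T,F,F); (T,F,F,F); (T,T,F,F)} — 3.
  p3=T, p1=F: remaining (p2,p4,p5,p6) ∈ {(T,F,F,F)} — 1.
  p3=F, p1=T: p2 free; 3 ways for (p4,p5,p6) × 2^1 = 6.
  p3=F, p1=F: p5 free; 4 ways for (p2,p4,p6) × 2^1 = 8.
Total: 3 + 1 + 6 + 8 = 18.

18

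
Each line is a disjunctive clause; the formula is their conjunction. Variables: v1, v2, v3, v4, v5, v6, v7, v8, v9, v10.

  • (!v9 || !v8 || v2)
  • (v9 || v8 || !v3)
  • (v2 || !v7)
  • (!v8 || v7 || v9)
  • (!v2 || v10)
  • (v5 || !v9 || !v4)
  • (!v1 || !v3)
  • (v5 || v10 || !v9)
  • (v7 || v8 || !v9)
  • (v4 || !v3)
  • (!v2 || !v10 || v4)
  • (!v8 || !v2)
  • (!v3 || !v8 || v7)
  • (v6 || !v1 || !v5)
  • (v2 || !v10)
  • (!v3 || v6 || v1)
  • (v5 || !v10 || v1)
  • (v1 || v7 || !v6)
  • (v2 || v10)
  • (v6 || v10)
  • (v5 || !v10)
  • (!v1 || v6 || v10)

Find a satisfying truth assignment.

v1=1, v2=1, v3=0, v4=1, v5=1, v6=1, v7=1, v8=0, v9=1, v10=1

v3 occurs only negated in the remaining clauses — set v3 = False.
Try v1 = True.
The remaining clauses are satisfied by v2 = True, v4 = True, v5 = True, v6 = True, v7 = True, v8 = False, v9 = True, v10 = True.
Check each clause:
  1. (!v9 || !v8 || v2) — !v8 is true.
  2. (v9 || !v3 || v8) — v9 is true.
  3. (v2 || !v7) — v2 is true.
  4. (v7 || !v8 || v9) — !v8 is true.
  5. (v10 || !v2) — v10 is true.
  6. (!v9 || v5 || !v4) — v5 is true.
  7. (!v3 || !v1) — !v3 is true.
  8. (!v9 || v5 || v10) — v10 is true.
  9. (v8 || v7 || !v9) — v7 is true.
  10. (v4 || !v3) — v4 is true.
  11. (!v2 || !v10 || v4) — v4 is true.
  12. (!v2 || !v8) — !v8 is true.
  13. (!v3 || v7 || !v8) — !v8 is true.
  14. (!v1 || v6 || !v5) — v6 is true.
  15. (!v10 || v2) — v2 is true.
  16. (v1 || v6 || !v3) — v1 is true.
  17. (v1 || !v10 || v5) — v1 is true.
  18. (v7 || v1 || !v6) — v1 is true.
  19. (v2 || v10) — v10 is true.
  20. (v10 || v6) — v10 is true.
  21. (v5 || !v10) — v5 is true.
  22. (v6 || !v1 || v10) — v10 is true.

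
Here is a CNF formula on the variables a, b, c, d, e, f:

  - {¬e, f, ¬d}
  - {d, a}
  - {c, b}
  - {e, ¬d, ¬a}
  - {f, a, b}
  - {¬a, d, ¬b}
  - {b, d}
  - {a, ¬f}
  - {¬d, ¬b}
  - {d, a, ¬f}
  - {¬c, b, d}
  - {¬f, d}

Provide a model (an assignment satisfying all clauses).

a=True, b=False, c=True, d=True, e=True, f=True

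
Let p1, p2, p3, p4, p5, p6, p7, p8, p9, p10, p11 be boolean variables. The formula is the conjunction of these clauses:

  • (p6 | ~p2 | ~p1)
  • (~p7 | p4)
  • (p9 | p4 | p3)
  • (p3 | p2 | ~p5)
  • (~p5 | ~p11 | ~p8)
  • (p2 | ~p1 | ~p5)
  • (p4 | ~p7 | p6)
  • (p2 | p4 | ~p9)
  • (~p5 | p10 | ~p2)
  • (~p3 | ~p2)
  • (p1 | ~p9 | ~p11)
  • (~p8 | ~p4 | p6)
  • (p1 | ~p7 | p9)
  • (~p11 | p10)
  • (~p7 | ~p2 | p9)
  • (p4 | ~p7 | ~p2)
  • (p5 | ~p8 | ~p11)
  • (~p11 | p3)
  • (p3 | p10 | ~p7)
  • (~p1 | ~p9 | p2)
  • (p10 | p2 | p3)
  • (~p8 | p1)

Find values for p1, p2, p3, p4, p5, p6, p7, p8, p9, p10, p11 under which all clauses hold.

p1=F, p2=T, p3=F, p4=T, p5=T, p6=T, p7=F, p8=F, p9=T, p10=T, p11=F

p6 occurs only positively in the remaining clauses — set p6 = True.
p7 occurs only negated in the remaining clauses — set p7 = False.
Branch on p1: take p1 = False.
  then p8 is forced to False.
The remaining clauses are satisfied by p2 = True, p3 = False, p4 = True, p5 = True, p9 = True, p10 = True, p11 = False.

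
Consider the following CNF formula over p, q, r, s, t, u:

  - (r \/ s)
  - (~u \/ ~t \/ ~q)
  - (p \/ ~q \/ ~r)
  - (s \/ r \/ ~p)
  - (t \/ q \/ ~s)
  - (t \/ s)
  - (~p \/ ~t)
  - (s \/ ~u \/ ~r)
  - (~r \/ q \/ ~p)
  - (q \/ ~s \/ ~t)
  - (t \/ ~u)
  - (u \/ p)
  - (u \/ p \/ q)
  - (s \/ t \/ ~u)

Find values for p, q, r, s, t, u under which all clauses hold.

Set p = True and propagate.
  then t is forced to False.
  then s is forced to True.
  then q is forced to True.
  then u is forced to False.
r is now unconstrained; take r = True.

p=T, q=T, r=T, s=T, t=F, u=F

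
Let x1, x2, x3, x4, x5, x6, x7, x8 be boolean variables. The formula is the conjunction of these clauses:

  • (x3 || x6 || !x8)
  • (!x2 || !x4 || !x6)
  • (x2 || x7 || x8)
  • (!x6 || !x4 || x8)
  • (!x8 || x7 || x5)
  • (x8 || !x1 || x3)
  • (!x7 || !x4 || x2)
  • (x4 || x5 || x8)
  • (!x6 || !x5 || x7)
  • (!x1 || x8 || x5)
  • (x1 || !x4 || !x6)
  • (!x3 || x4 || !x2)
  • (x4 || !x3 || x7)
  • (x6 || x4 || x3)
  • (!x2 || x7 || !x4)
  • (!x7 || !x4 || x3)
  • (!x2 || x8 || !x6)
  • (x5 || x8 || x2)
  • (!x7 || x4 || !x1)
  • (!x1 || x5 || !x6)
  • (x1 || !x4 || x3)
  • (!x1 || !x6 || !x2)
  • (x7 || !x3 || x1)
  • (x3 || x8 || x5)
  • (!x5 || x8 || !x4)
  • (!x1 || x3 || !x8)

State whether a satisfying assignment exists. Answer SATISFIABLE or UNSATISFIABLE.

Set x1 = False and propagate.
Try x2 = False.
For the remaining variables, x3 = True, x4 = False, x5 = False, x6 = True, x7 = True, x8 = True works.
So x1 = False, x2 = False, x3 = True, x4 = False, x5 = False, x6 = True, x7 = True, x8 = True is a satisfying assignment.

SATISFIABLE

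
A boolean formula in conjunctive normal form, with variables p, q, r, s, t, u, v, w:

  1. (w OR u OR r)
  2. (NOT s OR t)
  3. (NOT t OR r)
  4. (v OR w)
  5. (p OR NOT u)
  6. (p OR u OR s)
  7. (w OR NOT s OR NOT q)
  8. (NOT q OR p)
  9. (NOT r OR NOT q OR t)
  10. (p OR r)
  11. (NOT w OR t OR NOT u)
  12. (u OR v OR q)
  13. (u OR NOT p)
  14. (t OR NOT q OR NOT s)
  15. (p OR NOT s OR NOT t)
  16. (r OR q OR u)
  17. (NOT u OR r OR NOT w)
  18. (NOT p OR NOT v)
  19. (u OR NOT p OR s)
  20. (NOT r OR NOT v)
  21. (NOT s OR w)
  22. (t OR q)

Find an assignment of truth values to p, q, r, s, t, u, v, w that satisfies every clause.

Branch on p: take p = True.
  then u is forced to True.
  then v is forced to False.
  then w is forced to True.
  then t is forced to True.
  then r is forced to True.
q, s are now unconstrained; take q = False, s = False.
Check each clause:
  1. (w OR r OR u) — w is true.
  2. (NOT s OR t) — NOT s is true.
  3. (r OR NOT t) — r is true.
  4. (w OR v) — w is true.
  5. (NOT u OR p) — p is true.
  6. (u OR p OR s) — p is true.
  7. (NOT q OR NOT s OR w) — w is true.
  8. (NOT q OR p) — p is true.
  9. (NOT q OR t OR NOT r) — t is true.
  10. (p OR r) — p is true.
  11. (t OR NOT w OR NOT u) — t is true.
  12. (v OR q OR u) — u is true.
  13. (u OR NOT p) — u is true.
  14. (NOT s OR NOT q OR t) — NOT s is true.
  15. (NOT t OR p OR NOT s) — p is true.
  16. (r OR u OR q) — r is true.
  17. (NOT w OR r OR NOT u) — r is true.
  18. (NOT p OR NOT v) — NOT v is true.
  19. (NOT p OR u OR s) — u is true.
  20. (NOT v OR NOT r) — NOT v is true.
  21. (NOT s OR w) — w is true.
  22. (q OR t) — t is true.

p=T, q=F, r=T, s=F, t=T, u=T, v=F, w=T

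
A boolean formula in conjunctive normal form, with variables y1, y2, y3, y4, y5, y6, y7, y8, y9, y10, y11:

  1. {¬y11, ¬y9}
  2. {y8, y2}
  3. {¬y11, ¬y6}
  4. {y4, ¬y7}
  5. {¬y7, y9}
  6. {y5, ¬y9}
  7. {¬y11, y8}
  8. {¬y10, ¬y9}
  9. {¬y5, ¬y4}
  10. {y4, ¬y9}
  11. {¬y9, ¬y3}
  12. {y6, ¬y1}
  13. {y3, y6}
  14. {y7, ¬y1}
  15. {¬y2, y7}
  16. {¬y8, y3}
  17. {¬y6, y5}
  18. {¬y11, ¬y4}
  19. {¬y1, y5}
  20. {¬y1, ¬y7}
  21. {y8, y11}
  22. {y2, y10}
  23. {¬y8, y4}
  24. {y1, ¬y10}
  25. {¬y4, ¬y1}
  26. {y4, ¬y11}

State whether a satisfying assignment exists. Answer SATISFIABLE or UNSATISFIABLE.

y4 = True:
  propagation gives y5=False, y9=False, y7=False, y1=False; an empty clause results — contradiction.
y4 = False:
  propagation gives y7=False, y9=False, y1=False, y2=False; an empty clause results — contradiction.
Every branch closes, so no satisfying assignment exists.

UNSATISFIABLE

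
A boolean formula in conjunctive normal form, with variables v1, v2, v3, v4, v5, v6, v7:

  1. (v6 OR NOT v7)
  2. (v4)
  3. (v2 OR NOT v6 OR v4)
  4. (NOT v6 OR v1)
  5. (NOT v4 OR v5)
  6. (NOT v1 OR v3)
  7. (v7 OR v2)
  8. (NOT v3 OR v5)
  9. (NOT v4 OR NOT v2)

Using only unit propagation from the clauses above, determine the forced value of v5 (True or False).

Unit clause (v4) sets v4 = True.
From (v5 OR NOT v4) and v4 = True: v5 = True.

True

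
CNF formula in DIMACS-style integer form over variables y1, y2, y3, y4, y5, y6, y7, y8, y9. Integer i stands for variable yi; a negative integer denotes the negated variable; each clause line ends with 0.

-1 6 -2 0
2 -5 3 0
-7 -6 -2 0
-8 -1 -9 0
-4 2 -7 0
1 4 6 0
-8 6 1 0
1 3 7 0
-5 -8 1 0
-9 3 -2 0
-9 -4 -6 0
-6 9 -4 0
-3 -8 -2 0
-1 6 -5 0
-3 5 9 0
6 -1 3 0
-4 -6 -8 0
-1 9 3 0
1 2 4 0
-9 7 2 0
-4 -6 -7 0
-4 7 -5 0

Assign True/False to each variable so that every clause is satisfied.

y1=True, y2=False, y3=True, y4=False, y5=True, y6=True, y7=True, y8=False, y9=False

Check each clause:
  1. (y6 | ~y2 | ~y1) — y6 is true.
  2. (~y5 | y2 | y3) — y3 is true.
  3. (~y7 | ~y6 | ~y2) — ~y2 is true.
  4. (~y1 | ~y8 | ~y9) — ~y8 is true.
  5. (~y4 | y2 | ~y7) — ~y4 is true.
  6. (y4 | y6 | y1) — y1 is true.
  7. (~y8 | y6 | y1) — ~y8 is true.
  8. (y7 | y3 | y1) — y1 is true.
  9. (~y5 | y1 | ~y8) — ~y8 is true.
  10. (~y9 | y3 | ~y2) — y3 is true.
  11. (~y4 | ~y6 | ~y9) — ~y4 is true.
  12. (y9 | ~y6 | ~y4) — ~y4 is true.
  13. (~y2 | ~y8 | ~y3) — ~y8 is true.
  14. (y6 | ~y5 | ~y1) — y6 is true.
  15. (y9 | ~y3 | y5) — y5 is true.
  16. (y6 | y3 | ~y1) — y3 is true.
  17. (~y8 | ~y4 | ~y6) — ~y8 is true.
  18. (y3 | y9 | ~y1) — y3 is true.
  19. (y1 | y4 | y2) — y1 is true.
  20. (~y9 | y2 | y7) — ~y9 is true.
  21. (~y4 | ~y6 | ~y7) — ~y4 is true.
  22. (~y5 | ~y4 | y7) — ~y4 is true.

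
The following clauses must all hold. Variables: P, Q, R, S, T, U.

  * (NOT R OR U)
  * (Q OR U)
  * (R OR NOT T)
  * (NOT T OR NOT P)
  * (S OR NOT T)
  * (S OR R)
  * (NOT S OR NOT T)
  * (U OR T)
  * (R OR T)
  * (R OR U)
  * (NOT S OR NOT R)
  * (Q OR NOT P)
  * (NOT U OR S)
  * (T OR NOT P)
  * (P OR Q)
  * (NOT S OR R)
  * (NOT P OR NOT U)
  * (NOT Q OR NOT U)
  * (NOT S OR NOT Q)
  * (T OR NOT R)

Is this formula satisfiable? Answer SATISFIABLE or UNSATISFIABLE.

R = True:
  propagation gives U=True, S=False; an empty clause results — contradiction.
R = False:
  propagation gives T=False; an empty clause results — contradiction.
Every branch closes, so no satisfying assignment exists.

UNSATISFIABLE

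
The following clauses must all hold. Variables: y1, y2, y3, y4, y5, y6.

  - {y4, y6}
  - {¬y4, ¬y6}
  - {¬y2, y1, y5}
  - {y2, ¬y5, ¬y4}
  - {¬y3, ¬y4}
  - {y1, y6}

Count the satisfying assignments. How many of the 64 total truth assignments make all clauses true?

Case analysis on y4 and y6:
  y4=1, y6=1: a clause becomes empty — 0.
  y4=1, y6=0: remaining (y1,y2,y3,y5) ∈ {(1,0,0,0); (1,1,0,0); (1,1,0,1)} — 3.
  y4=0, y6=1: y3 free; 7 ways for (y1,y2,y5) × 2^1 = 14.
  y4=0, y6=0: a clause becomes empty — 0.
Total: 0 + 3 + 14 + 0 = 17.

17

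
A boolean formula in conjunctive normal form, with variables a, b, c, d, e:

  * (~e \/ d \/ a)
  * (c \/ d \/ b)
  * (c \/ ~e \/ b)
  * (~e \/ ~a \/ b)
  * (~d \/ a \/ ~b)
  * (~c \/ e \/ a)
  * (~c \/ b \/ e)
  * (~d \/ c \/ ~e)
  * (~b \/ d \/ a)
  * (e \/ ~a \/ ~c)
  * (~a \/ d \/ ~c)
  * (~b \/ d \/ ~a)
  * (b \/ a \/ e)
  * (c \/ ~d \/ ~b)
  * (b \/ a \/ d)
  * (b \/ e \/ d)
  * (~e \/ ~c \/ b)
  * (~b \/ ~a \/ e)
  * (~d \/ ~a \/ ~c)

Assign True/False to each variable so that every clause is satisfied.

a=True, b=False, c=False, d=True, e=False

Check each clause:
  1. (a \/ ~e \/ d) — a is true.
  2. (b \/ c \/ d) — d is true.
  3. (b \/ c \/ ~e) — ~e is true.
  4. (~a \/ ~e \/ b) — ~e is true.
  5. (~b \/ a \/ ~d) — a is true.
  6. (a \/ e \/ ~c) — a is true.
  7. (b \/ e \/ ~c) — ~c is true.
  8. (c \/ ~d \/ ~e) — ~e is true.
  9. (a \/ d \/ ~b) — a is true.
  10. (~a \/ e \/ ~c) — ~c is true.
  11. (~c \/ ~a \/ d) — d is true.
  12. (d \/ ~a \/ ~b) — d is true.
  13. (e \/ a \/ b) — a is true.
  14. (~d \/ ~b \/ c) — ~b is true.
  15. (d \/ b \/ a) — a is true.
  16. (b \/ d \/ e) — d is true.
  17. (~e \/ ~c \/ b) — ~e is true.
  18. (e \/ ~a \/ ~b) — ~b is true.
  19. (~a \/ ~c \/ ~d) — ~c is true.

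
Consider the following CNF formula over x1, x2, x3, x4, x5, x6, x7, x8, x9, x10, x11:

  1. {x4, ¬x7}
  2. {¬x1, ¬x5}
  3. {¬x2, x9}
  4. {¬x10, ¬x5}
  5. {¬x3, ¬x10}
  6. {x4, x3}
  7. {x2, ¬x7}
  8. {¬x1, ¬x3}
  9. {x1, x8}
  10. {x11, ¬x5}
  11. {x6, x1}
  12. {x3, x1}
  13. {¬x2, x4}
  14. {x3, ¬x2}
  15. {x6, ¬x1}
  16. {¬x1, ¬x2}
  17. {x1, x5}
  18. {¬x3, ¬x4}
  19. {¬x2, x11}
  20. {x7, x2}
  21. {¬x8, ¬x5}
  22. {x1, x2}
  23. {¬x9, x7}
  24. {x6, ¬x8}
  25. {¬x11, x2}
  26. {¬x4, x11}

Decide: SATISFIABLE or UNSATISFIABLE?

x1 = True:
  propagation gives x5=False, x3=False, x4=True, x2=False; an empty clause results — contradiction.
x1 = False:
  propagation gives x8=True, x6=True, x3=True, x10=False; an empty clause results — contradiction.
Every branch closes, so no satisfying assignment exists.

UNSATISFIABLE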